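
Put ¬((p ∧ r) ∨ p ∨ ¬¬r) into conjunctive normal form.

¬p ∧ ¬r

¬((p ∧ r) ∨ p ∨ ¬¬r)
≡ ¬(p ∧ r) ∧ ¬p ∧ ¬¬¬r
≡ (¬p ∨ ¬r) ∧ ¬p ∧ ¬¬¬r
≡ (¬p ∨ ¬r) ∧ ¬p ∧ ¬r
≡ ¬p ∧ ¬r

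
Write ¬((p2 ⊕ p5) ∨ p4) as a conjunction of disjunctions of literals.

¬((p2 ⊕ p5) ∨ p4)
≡ ¬(((p2 ∨ p5) ∧ ¬(p2 ∧ p5)) ∨ p4)   [expand ⊕]
≡ ¬((p2 ∨ p5) ∧ ¬(p2 ∧ p5)) ∧ ¬p4   [De Morgan]
≡ (¬(p2 ∨ p5) ∨ ¬¬(p2 ∧ p5)) ∧ ¬p4   [De Morgan]
≡ ((¬p2 ∧ ¬p5) ∨ ¬¬(p2 ∧ p5)) ∧ ¬p4   [De Morgan]
≡ ((¬p2 ∧ ¬p5) ∨ (p2 ∧ p5)) ∧ ¬p4   [double negation]
≡ (¬p2 ∨ p2) ∧ (¬p2 ∨ p5) ∧ (¬p5 ∨ p2) ∧ (¬p5 ∨ p5) ∧ ¬p4   [distribute ∨ over ∧]
≡ (¬p2 ∨ p5) ∧ (¬p5 ∨ p2) ∧ ¬p4   [simplify]

(¬p2 ∨ p5) ∧ (¬p5 ∨ p2) ∧ ¬p4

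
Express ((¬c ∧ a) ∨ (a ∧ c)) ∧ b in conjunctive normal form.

a ∧ b

((¬c ∧ a) ∨ (a ∧ c)) ∧ b
≡ (¬c ∨ a) ∧ (¬c ∨ c) ∧ (a ∨ a) ∧ (a ∨ c) ∧ b
≡ a ∧ b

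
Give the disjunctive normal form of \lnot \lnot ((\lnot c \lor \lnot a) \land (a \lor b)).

\lnot \lnot ((\lnot c \lor \lnot a) \land (a \lor b))
⇔ (\lnot c \lor \lnot a) \land (a \lor b)   [double negation]
⇔ (\lnot c \land a) \lor (\lnot c \land b) \lor (\lnot a \land a) \lor (\lnot a \land b)   [distribute \land over \lor]
⇔ (\lnot c \land a) \lor (\lnot c \land b) \lor (\lnot a \land b)   [simplify]

(\lnot c \land a) \lor (\lnot c \land b) \lor (\lnot a \land b)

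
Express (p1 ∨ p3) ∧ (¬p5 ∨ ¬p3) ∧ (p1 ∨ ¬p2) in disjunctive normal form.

(p1 ∧ ¬p5) ∨ (p1 ∧ ¬p3) ∨ (p3 ∧ ¬p5 ∧ ¬p2)

(p1 ∨ p3) ∧ (¬p5 ∨ ¬p3) ∧ (p1 ∨ ¬p2)
= (p1 ∧ ¬p5 ∧ p1) ∨ (p1 ∧ ¬p5 ∧ ¬p2) ∨ (p1 ∧ ¬p3 ∧ p1) ∨ (p1 ∧ ¬p3 ∧ ¬p2) ∨ (p3 ∧ ¬p5 ∧ p1) ∨ (p3 ∧ ¬p5 ∧ ¬p2) ∨ (p3 ∧ ¬p3 ∧ p1) ∨ (p3 ∧ ¬p3 ∧ ¬p2)   (distribute ∧ over ∨)
= (p1 ∧ ¬p5) ∨ (p1 ∧ ¬p3) ∨ (p3 ∧ ¬p5 ∧ ¬p2)   (simplify)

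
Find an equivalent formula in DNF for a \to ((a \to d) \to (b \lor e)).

\lnot a \lor (a \land \lnot d) \lor b \lor e

a \to ((a \to d) \to (b \lor e))
= \lnot a \lor ((a \to d) \to (b \lor e))   — eliminate \to
= \lnot a \lor \lnot (a \to d) \lor b \lor e   — eliminate \to
= \lnot a \lor \lnot (\lnot a \lor d) \lor b \lor e   — eliminate \to
= \lnot a \lor (\lnot \lnot a \land \lnot d) \lor b \lor e   — De Morgan
= \lnot a \lor (a \land \lnot d) \lor b \lor e   — double negation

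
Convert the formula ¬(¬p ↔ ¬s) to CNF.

¬(¬p ↔ ¬s)
≡ ¬((¬p → ¬s) ∧ (¬s → ¬p))   [eliminate ↔]
≡ ¬((¬¬p ∨ ¬s) ∧ (¬s → ¬p))   [eliminate →]
≡ ¬((¬¬p ∨ ¬s) ∧ (¬¬s ∨ ¬p))   [eliminate →]
≡ ¬(¬¬p ∨ ¬s) ∨ ¬(¬¬s ∨ ¬p)   [De Morgan]
≡ ¬¬¬p ∧ ¬¬s ∨ ¬(¬¬s ∨ ¬p)   [De Morgan]
≡ ¬p ∧ ¬¬s ∨ ¬(¬¬s ∨ ¬p)   [double negation]
≡ ¬p ∧ s ∨ ¬(¬¬s ∨ ¬p)   [double negation]
≡ ¬p ∧ s ∨ ¬¬¬s ∧ ¬¬p   [De Morgan]
≡ ¬p ∧ s ∨ ¬s ∧ ¬¬p   [double negation]
≡ ¬p ∧ s ∨ ¬s ∧ p   [double negation]
≡ (¬p ∨ ¬s) ∧ (¬p ∨ p) ∧ (s ∨ ¬s) ∧ (s ∨ p)   [distribute ∨ over ∧]
≡ (¬p ∨ ¬s) ∧ (s ∨ p)   [simplify]

(¬p ∨ ¬s) ∧ (s ∨ p)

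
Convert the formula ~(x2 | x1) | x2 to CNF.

~(x2 | x1) | x2
≡ (~x2 & ~x1) | x2   [De Morgan]
≡ (~x2 | x2) & (~x1 | x2)   [distribute | over &]
≡ ~x1 | x2   [simplify]

~x1 | x2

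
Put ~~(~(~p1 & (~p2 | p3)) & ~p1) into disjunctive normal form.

p2 & ~p3 & ~p1

~~(~(~p1 & (~p2 | p3)) & ~p1)
≡ ~(~p1 & (~p2 | p3)) & ~p1   [double negation]
≡ (~~p1 | ~(~p2 | p3)) & ~p1   [De Morgan]
≡ (p1 | ~(~p2 | p3)) & ~p1   [double negation]
≡ (p1 | (~~p2 & ~p3)) & ~p1   [De Morgan]
≡ (p1 | (p2 & ~p3)) & ~p1   [double negation]
≡ (p1 & ~p1) | (p2 & ~p3 & ~p1)   [distribute & over |]
≡ p2 & ~p3 & ~p1   [simplify]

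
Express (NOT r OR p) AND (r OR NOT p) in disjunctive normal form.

(NOT r AND NOT p) OR (p AND r)

(NOT r OR p) AND (r OR NOT p)
= (NOT r AND r) OR (NOT r AND NOT p) OR (p AND r) OR (p AND NOT p)   — distribute AND over OR
= (NOT r AND NOT p) OR (p AND r)   — simplify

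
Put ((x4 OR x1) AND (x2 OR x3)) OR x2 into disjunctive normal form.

(x4 AND x3) OR (x1 AND x3) OR x2

((x4 OR x1) AND (x2 OR x3)) OR x2
≡ (x4 AND x2) OR (x4 AND x3) OR (x1 AND x2) OR (x1 AND x3) OR x2   (distribute AND over OR)
≡ (x4 AND x3) OR (x1 AND x3) OR x2   (simplify)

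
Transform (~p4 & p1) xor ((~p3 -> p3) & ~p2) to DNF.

(~p4 & p1 & ~p3) | (~p4 & p1 & p2) | (p4 & p3 & ~p2) | (~p1 & p3 & ~p2)

(~p4 & p1) xor ((~p3 -> p3) & ~p2)
≡ (~p4 & p1 & ~((~p3 -> p3) & ~p2)) | (~(~p4 & p1) & (~p3 -> p3) & ~p2)   [expand xor]
≡ (~p4 & p1 & ~((~~p3 | p3) & ~p2)) | (~(~p4 & p1) & (~p3 -> p3) & ~p2)   [eliminate ->]
≡ (~p4 & p1 & ~((~~p3 | p3) & ~p2)) | (~(~p4 & p1) & (~~p3 | p3) & ~p2)   [eliminate ->]
≡ (~p4 & p1 & (~(~~p3 | p3) | ~~p2)) | (~(~p4 & p1) & (~~p3 | p3) & ~p2)   [De Morgan]
≡ (~p4 & p1 & ((~~~p3 & ~p3) | ~~p2)) | (~(~p4 & p1) & (~~p3 | p3) & ~p2)   [De Morgan]
≡ (~p4 & p1 & ((~p3 & ~p3) | ~~p2)) | (~(~p4 & p1) & (~~p3 | p3) & ~p2)   [double negation]
≡ (~p4 & p1 & ((~p3 & ~p3) | p2)) | (~(~p4 & p1) & (~~p3 | p3) & ~p2)   [double negation]
≡ (~p4 & p1 & ((~p3 & ~p3) | p2)) | ((~~p4 | ~p1) & (~~p3 | p3) & ~p2)   [De Morgan]
≡ (~p4 & p1 & ((~p3 & ~p3) | p2)) | ((p4 | ~p1) & (~~p3 | p3) & ~p2)   [double negation]
≡ (~p4 & p1 & ((~p3 & ~p3) | p2)) | ((p4 | ~p1) & (p3 | p3) & ~p2)   [double negation]
≡ (~p4 & p1 & ~p3 & ~p3) | (~p4 & p1 & p2) | (p4 & p3 & ~p2) | (p4 & p3 & ~p2) | (~p1 & p3 & ~p2) | (~p1 & p3 & ~p2)   [distribute & over |]
≡ (~p4 & p1 & ~p3) | (~p4 & p1 & p2) | (p4 & p3 & ~p2) | (~p1 & p3 & ~p2)   [simplify]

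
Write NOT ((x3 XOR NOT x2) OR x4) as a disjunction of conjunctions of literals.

NOT ((x3 XOR NOT x2) OR x4)
≡ NOT ((x3 AND NOT NOT x2) OR (NOT x3 AND NOT x2) OR x4)
≡ NOT (x3 AND NOT NOT x2) AND NOT (NOT x3 AND NOT x2) AND NOT x4
≡ (NOT x3 OR NOT NOT NOT x2) AND NOT (NOT x3 AND NOT x2) AND NOT x4
≡ (NOT x3 OR NOT x2) AND NOT (NOT x3 AND NOT x2) AND NOT x4
≡ (NOT x3 OR NOT x2) AND (NOT NOT x3 OR NOT NOT x2) AND NOT x4
≡ (NOT x3 OR NOT x2) AND (x3 OR NOT NOT x2) AND NOT x4
≡ (NOT x3 OR NOT x2) AND (x3 OR x2) AND NOT x4
≡ (NOT x3 AND x3 AND NOT x4) OR (NOT x3 AND x2 AND NOT x4) OR (NOT x2 AND x3 AND NOT x4) OR (NOT x2 AND x2 AND NOT x4)
≡ (NOT x3 AND x2 AND NOT x4) OR (NOT x2 AND x3 AND NOT x4)

(NOT x3 AND x2 AND NOT x4) OR (NOT x2 AND x3 AND NOT x4)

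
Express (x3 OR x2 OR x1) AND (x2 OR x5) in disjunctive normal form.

(x3 OR x2 OR x1) AND (x2 OR x5)
≡ (x3 AND x2) OR (x3 AND x5) OR (x2 AND x2) OR (x2 AND x5) OR (x1 AND x2) OR (x1 AND x5)   [distribute AND over OR]
≡ (x3 AND x5) OR x2 OR (x1 AND x5)   [simplify]

(x3 AND x5) OR x2 OR (x1 AND x5)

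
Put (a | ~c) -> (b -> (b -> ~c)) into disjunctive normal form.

(~a & c) | ~b | ~c

(a | ~c) -> (b -> (b -> ~c))
≡ ~(a | ~c) | (b -> (b -> ~c))   (eliminate ->)
≡ ~(a | ~c) | ~b | (b -> ~c)   (eliminate ->)
≡ ~(a | ~c) | ~b | ~b | ~c   (eliminate ->)
≡ (~a & ~~c) | ~b | ~b | ~c   (De Morgan)
≡ (~a & c) | ~b | ~b | ~c   (double negation)
≡ (~a & c) | ~b | ~c   (simplify)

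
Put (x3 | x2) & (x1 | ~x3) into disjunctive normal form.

(x3 | x2) & (x1 | ~x3)
≡ (x3 & x1) | (x3 & ~x3) | (x2 & x1) | (x2 & ~x3)   [distribute & over |]
≡ (x3 & x1) | (x2 & x1) | (x2 & ~x3)   [simplify]

(x3 & x1) | (x2 & x1) | (x2 & ~x3)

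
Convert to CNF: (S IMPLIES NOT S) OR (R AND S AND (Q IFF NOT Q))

(S IMPLIES NOT S) OR (R AND S AND (Q IFF NOT Q))
≡ NOT S OR NOT S OR (R AND S AND (Q IFF NOT Q))   [eliminate IMPLIES]
≡ NOT S OR NOT S OR (R AND S AND (Q IMPLIES NOT Q) AND (NOT Q IMPLIES Q))   [eliminate IFF]
≡ NOT S OR NOT S OR (R AND S AND (NOT Q OR NOT Q) AND (NOT Q IMPLIES Q))   [eliminate IMPLIES]
≡ NOT S OR NOT S OR (R AND S AND (NOT Q OR NOT Q) AND (NOT NOT Q OR Q))   [eliminate IMPLIES]
≡ NOT S OR NOT S OR (R AND S AND (NOT Q OR NOT Q) AND (Q OR Q))   [double negation]
≡ (NOT S OR NOT S OR R) AND (NOT S OR NOT S OR S) AND (NOT S OR NOT S OR NOT Q OR NOT Q) AND (NOT S OR NOT S OR Q OR Q)   [distribute OR over AND]
≡ (NOT S OR R) AND (NOT S OR NOT Q) AND (NOT S OR Q)   [simplify]

(NOT S OR R) AND (NOT S OR NOT Q) AND (NOT S OR Q)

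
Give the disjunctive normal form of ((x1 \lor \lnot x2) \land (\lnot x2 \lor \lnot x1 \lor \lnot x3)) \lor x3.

((x1 \lor \lnot x2) \land (\lnot x2 \lor \lnot x1 \lor \lnot x3)) \lor x3
≡ (x1 \land \lnot x2) \lor (x1 \land \lnot x1) \lor (x1 \land \lnot x3) \lor (\lnot x2 \land \lnot x2) \lor (\lnot x2 \land \lnot x1) \lor (\lnot x2 \land \lnot x3) \lor x3   [distribute \land over \lor]
≡ (x1 \land \lnot x3) \lor \lnot x2 \lor x3   [simplify]

(x1 \land \lnot x3) \lor \lnot x2 \lor x3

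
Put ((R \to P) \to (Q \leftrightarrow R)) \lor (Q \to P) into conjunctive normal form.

R \lor \lnot Q \lor P

((R \to P) \to (Q \leftrightarrow R)) \lor (Q \to P)
⇔ \lnot (R \to P) \lor (Q \leftrightarrow R) \lor (Q \to P)   [eliminate \to]
⇔ \lnot (\lnot R \lor P) \lor (Q \leftrightarrow R) \lor (Q \to P)   [eliminate \to]
⇔ \lnot (\lnot R \lor P) \lor ((Q \to R) \land (R \to Q)) \lor (Q \to P)   [eliminate \leftrightarrow]
⇔ \lnot (\lnot R \lor P) \lor ((\lnot Q \lor R) \land (R \to Q)) \lor (Q \to P)   [eliminate \to]
⇔ \lnot (\lnot R \lor P) \lor ((\lnot Q \lor R) \land (\lnot R \lor Q)) \lor (Q \to P)   [eliminate \to]
⇔ \lnot (\lnot R \lor P) \lor ((\lnot Q \lor R) \land (\lnot R \lor Q)) \lor \lnot Q \lor P   [eliminate \to]
⇔ (\lnot \lnot R \land \lnot P) \lor ((\lnot Q \lor R) \land (\lnot R \lor Q)) \lor \lnot Q \lor P   [De Morgan]
⇔ (R \land \lnot P) \lor ((\lnot Q \lor R) \land (\lnot R \lor Q)) \lor \lnot Q \lor P   [double negation]
⇔ (R \lor \lnot Q \lor R \lor \lnot Q \lor P) \land (R \lor \lnot R \lor Q \lor \lnot Q \lor P) \land (\lnot P \lor \lnot Q \lor R \lor \lnot Q \lor P) \land (\lnot P \lor \lnot R \lor Q \lor \lnot Q \lor P)   [distribute \lor over \land]
⇔ R \lor \lnot Q \lor P   [simplify]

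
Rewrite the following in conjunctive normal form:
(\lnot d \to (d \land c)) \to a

\lnot d \lor a

(\lnot d \to (d \land c)) \to a
⇔ \lnot (\lnot d \to (d \land c)) \lor a   (eliminate \to)
⇔ \lnot (\lnot \lnot d \lor (d \land c)) \lor a   (eliminate \to)
⇔ (\lnot \lnot \lnot d \land \lnot (d \land c)) \lor a   (De Morgan)
⇔ (\lnot d \land \lnot (d \land c)) \lor a   (double negation)
⇔ (\lnot d \land (\lnot d \lor \lnot c)) \lor a   (De Morgan)
⇔ (\lnot d \lor a) \land (\lnot d \lor \lnot c \lor a)   (distribute \lor over \land)
⇔ \lnot d \lor a   (simplify)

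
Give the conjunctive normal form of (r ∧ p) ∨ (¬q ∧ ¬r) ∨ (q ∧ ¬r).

(r ∧ p) ∨ (¬q ∧ ¬r) ∨ (q ∧ ¬r)
≡ (r ∨ ¬q ∨ q) ∧ (r ∨ ¬q ∨ ¬r) ∧ (r ∨ ¬r ∨ q) ∧ (r ∨ ¬r ∨ ¬r) ∧ (p ∨ ¬q ∨ q) ∧ (p ∨ ¬q ∨ ¬r) ∧ (p ∨ ¬r ∨ q) ∧ (p ∨ ¬r ∨ ¬r)   — distribute ∨ over ∧
≡ p ∨ ¬r   — simplify

p ∨ ¬r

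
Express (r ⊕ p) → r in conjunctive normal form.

(r ⊕ p) → r
= ¬(r ⊕ p) ∨ r   [eliminate →]
= ¬((r ∨ p) ∧ ¬(r ∧ p)) ∨ r   [expand ⊕]
= ¬(r ∨ p) ∨ ¬¬(r ∧ p) ∨ r   [De Morgan]
= (¬r ∧ ¬p) ∨ ¬¬(r ∧ p) ∨ r   [De Morgan]
= (¬r ∧ ¬p) ∨ (r ∧ p) ∨ r   [double negation]
= (¬r ∨ r ∨ r) ∧ (¬r ∨ p ∨ r) ∧ (¬p ∨ r ∨ r) ∧ (¬p ∨ p ∨ r)   [distribute ∨ over ∧]
= ¬p ∨ r   [simplify]

¬p ∨ r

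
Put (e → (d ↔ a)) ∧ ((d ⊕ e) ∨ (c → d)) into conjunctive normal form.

(e → (d ↔ a)) ∧ ((d ⊕ e) ∨ (c → d))
⇔ (¬e ∨ (d ↔ a)) ∧ ((d ⊕ e) ∨ (c → d))   [eliminate →]
⇔ (¬e ∨ (d → a) ∧ (a → d)) ∧ ((d ⊕ e) ∨ (c → d))   [eliminate ↔]
⇔ (¬e ∨ (¬d ∨ a) ∧ (a → d)) ∧ ((d ⊕ e) ∨ (c → d))   [eliminate →]
⇔ (¬e ∨ (¬d ∨ a) ∧ (¬a ∨ d)) ∧ ((d ⊕ e) ∨ (c → d))   [eliminate →]
⇔ (¬e ∨ (¬d ∨ a) ∧ (¬a ∨ d)) ∧ ((d ∨ e) ∧ ¬(d ∧ e) ∨ (c → d))   [expand ⊕]
⇔ (¬e ∨ (¬d ∨ a) ∧ (¬a ∨ d)) ∧ ((d ∨ e) ∧ ¬(d ∧ e) ∨ ¬c ∨ d)   [eliminate →]
⇔ (¬e ∨ (¬d ∨ a) ∧ (¬a ∨ d)) ∧ ((d ∨ e) ∧ (¬d ∨ ¬e) ∨ ¬c ∨ d)   [De Morgan]
⇔ (¬e ∨ ¬d ∨ a) ∧ (¬e ∨ ¬a ∨ d) ∧ (d ∨ e ∨ ¬c ∨ d) ∧ (¬d ∨ ¬e ∨ ¬c ∨ d)   [distribute ∨ over ∧]
⇔ (¬e ∨ ¬d ∨ a) ∧ (¬e ∨ ¬a ∨ d) ∧ (d ∨ e ∨ ¬c)   [simplify]

(¬e ∨ ¬d ∨ a) ∧ (¬e ∨ ¬a ∨ d) ∧ (d ∨ e ∨ ¬c)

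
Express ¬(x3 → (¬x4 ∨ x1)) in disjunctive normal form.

x3 ∧ x4 ∧ ¬x1

¬(x3 → (¬x4 ∨ x1))
≡ ¬(¬x3 ∨ ¬x4 ∨ x1)   (eliminate →)
≡ ¬¬x3 ∧ ¬¬x4 ∧ ¬x1   (De Morgan)
≡ x3 ∧ ¬¬x4 ∧ ¬x1   (double negation)
≡ x3 ∧ x4 ∧ ¬x1   (double negation)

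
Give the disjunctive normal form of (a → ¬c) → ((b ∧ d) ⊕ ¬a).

(a → ¬c) → ((b ∧ d) ⊕ ¬a)
⇔ ¬(a → ¬c) ∨ ((b ∧ d) ⊕ ¬a)   [eliminate →]
⇔ ¬(¬a ∨ ¬c) ∨ ((b ∧ d) ⊕ ¬a)   [eliminate →]
⇔ ¬(¬a ∨ ¬c) ∨ (b ∧ d ∧ ¬¬a) ∨ (¬(b ∧ d) ∧ ¬a)   [expand ⊕]
⇔ (¬¬a ∧ ¬¬c) ∨ (b ∧ d ∧ ¬¬a) ∨ (¬(b ∧ d) ∧ ¬a)   [De Morgan]
⇔ (a ∧ ¬¬c) ∨ (b ∧ d ∧ ¬¬a) ∨ (¬(b ∧ d) ∧ ¬a)   [double negation]
⇔ (a ∧ c) ∨ (b ∧ d ∧ ¬¬a) ∨ (¬(b ∧ d) ∧ ¬a)   [double negation]
⇔ (a ∧ c) ∨ (b ∧ d ∧ a) ∨ (¬(b ∧ d) ∧ ¬a)   [double negation]
⇔ (a ∧ c) ∨ (b ∧ d ∧ a) ∨ ((¬b ∨ ¬d) ∧ ¬a)   [De Morgan]
⇔ (a ∧ c) ∨ (b ∧ d ∧ a) ∨ (¬b ∧ ¬a) ∨ (¬d ∧ ¬a)   [distribute ∧ over ∨]

(a ∧ c) ∨ (b ∧ d ∧ a) ∨ (¬b ∧ ¬a) ∨ (¬d ∧ ¬a)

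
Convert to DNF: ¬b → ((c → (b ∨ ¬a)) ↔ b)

¬b → ((c → (b ∨ ¬a)) ↔ b)
⇔ ¬¬b ∨ ((c → (b ∨ ¬a)) ↔ b)   — eliminate →
⇔ ¬¬b ∨ (((c → (b ∨ ¬a)) → b) ∧ (b → (c → (b ∨ ¬a))))   — eliminate ↔
⇔ ¬¬b ∨ ((¬(c → (b ∨ ¬a)) ∨ b) ∧ (b → (c → (b ∨ ¬a))))   — eliminate →
⇔ ¬¬b ∨ ((¬(¬c ∨ b ∨ ¬a) ∨ b) ∧ (b → (c → (b ∨ ¬a))))   — eliminate →
⇔ ¬¬b ∨ ((¬(¬c ∨ b ∨ ¬a) ∨ b) ∧ (¬b ∨ (c → (b ∨ ¬a))))   — eliminate →
⇔ ¬¬b ∨ ((¬(¬c ∨ b ∨ ¬a) ∨ b) ∧ (¬b ∨ ¬c ∨ b ∨ ¬a))   — eliminate →
⇔ b ∨ ((¬(¬c ∨ b ∨ ¬a) ∨ b) ∧ (¬b ∨ ¬c ∨ b ∨ ¬a))   — double negation
⇔ b ∨ (((¬¬c ∧ ¬b ∧ ¬¬a) ∨ b) ∧ (¬b ∨ ¬c ∨ b ∨ ¬a))   — De Morgan
⇔ b ∨ (((c ∧ ¬b ∧ ¬¬a) ∨ b) ∧ (¬b ∨ ¬c ∨ b ∨ ¬a))   — double negation
⇔ b ∨ (((c ∧ ¬b ∧ a) ∨ b) ∧ (¬b ∨ ¬c ∨ b ∨ ¬a))   — double negation
⇔ b ∨ (c ∧ ¬b ∧ a ∧ ¬b) ∨ (c ∧ ¬b ∧ a ∧ ¬c) ∨ (c ∧ ¬b ∧ a ∧ b) ∨ (c ∧ ¬b ∧ a ∧ ¬a) ∨ (b ∧ ¬b) ∨ (b ∧ ¬c) ∨ (b ∧ b) ∨ (b ∧ ¬a)   — distribute ∧ over ∨
⇔ b ∨ (c ∧ ¬b ∧ a)   — simplify

b ∨ (c ∧ ¬b ∧ a)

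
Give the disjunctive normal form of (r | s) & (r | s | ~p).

r | s

(r | s) & (r | s | ~p)
≡ (r & r) | (r & s) | (r & ~p) | (s & r) | (s & s) | (s & ~p)   [distribute & over |]
≡ r | s   [simplify]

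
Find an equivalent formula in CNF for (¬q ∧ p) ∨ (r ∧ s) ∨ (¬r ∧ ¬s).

(¬q ∨ r ∨ ¬s) ∧ (¬q ∨ s ∨ ¬r) ∧ (p ∨ r ∨ ¬s) ∧ (p ∨ s ∨ ¬r)

(¬q ∧ p) ∨ (r ∧ s) ∨ (¬r ∧ ¬s)
≡ (¬q ∨ r ∨ ¬r) ∧ (¬q ∨ r ∨ ¬s) ∧ (¬q ∨ s ∨ ¬r) ∧ (¬q ∨ s ∨ ¬s) ∧ (p ∨ r ∨ ¬r) ∧ (p ∨ r ∨ ¬s) ∧ (p ∨ s ∨ ¬r) ∧ (p ∨ s ∨ ¬s)   — distribute ∨ over ∧
≡ (¬q ∨ r ∨ ¬s) ∧ (¬q ∨ s ∨ ¬r) ∧ (p ∨ r ∨ ¬s) ∧ (p ∨ s ∨ ¬r)   — simplify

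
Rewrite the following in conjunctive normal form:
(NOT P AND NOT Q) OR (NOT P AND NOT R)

(NOT P AND NOT Q) OR (NOT P AND NOT R)
= (NOT P OR NOT P) AND (NOT P OR NOT R) AND (NOT Q OR NOT P) AND (NOT Q OR NOT R)   [distribute OR over AND]
= NOT P AND (NOT Q OR NOT R)   [simplify]

NOT P AND (NOT Q OR NOT R)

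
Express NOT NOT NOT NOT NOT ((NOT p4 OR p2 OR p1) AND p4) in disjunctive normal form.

NOT NOT NOT NOT NOT ((NOT p4 OR p2 OR p1) AND p4)
≡ NOT NOT NOT ((NOT p4 OR p2 OR p1) AND p4)   — double negation
≡ NOT ((NOT p4 OR p2 OR p1) AND p4)   — double negation
≡ NOT (NOT p4 OR p2 OR p1) OR NOT p4   — De Morgan
≡ (NOT NOT p4 AND NOT p2 AND NOT p1) OR NOT p4   — De Morgan
≡ (p4 AND NOT p2 AND NOT p1) OR NOT p4   — double negation

(p4 AND NOT p2 AND NOT p1) OR NOT p4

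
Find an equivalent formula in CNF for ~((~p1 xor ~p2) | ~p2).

~((~p1 xor ~p2) | ~p2)
≡ ~(((~p1 | ~p2) & ~(~p1 & ~p2)) | ~p2)   [expand xor]
≡ ~((~p1 | ~p2) & ~(~p1 & ~p2)) & ~~p2   [De Morgan]
≡ (~(~p1 | ~p2) | ~~(~p1 & ~p2)) & ~~p2   [De Morgan]
≡ ((~~p1 & ~~p2) | ~~(~p1 & ~p2)) & ~~p2   [De Morgan]
≡ ((p1 & ~~p2) | ~~(~p1 & ~p2)) & ~~p2   [double negation]
≡ ((p1 & p2) | ~~(~p1 & ~p2)) & ~~p2   [double negation]
≡ ((p1 & p2) | (~p1 & ~p2)) & ~~p2   [double negation]
≡ ((p1 & p2) | (~p1 & ~p2)) & p2   [double negation]
≡ (p1 | ~p1) & (p1 | ~p2) & (p2 | ~p1) & (p2 | ~p2) & p2   [distribute | over &]
≡ (p1 | ~p2) & p2   [simplify]

(p1 | ~p2) & p2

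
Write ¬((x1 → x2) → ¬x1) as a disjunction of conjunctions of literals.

x2 ∧ x1

¬((x1 → x2) → ¬x1)
⇔ ¬(¬(x1 → x2) ∨ ¬x1)   (eliminate →)
⇔ ¬(¬(¬x1 ∨ x2) ∨ ¬x1)   (eliminate →)
⇔ ¬¬(¬x1 ∨ x2) ∧ ¬¬x1   (De Morgan)
⇔ (¬x1 ∨ x2) ∧ ¬¬x1   (double negation)
⇔ (¬x1 ∨ x2) ∧ x1   (double negation)
⇔ (¬x1 ∧ x1) ∨ (x2 ∧ x1)   (distribute ∧ over ∨)
⇔ x2 ∧ x1   (simplify)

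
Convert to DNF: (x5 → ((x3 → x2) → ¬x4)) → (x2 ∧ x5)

(x5 ∧ ¬x3 ∧ x4) ∨ (x2 ∧ x5)

(x5 → ((x3 → x2) → ¬x4)) → (x2 ∧ x5)
= ¬(x5 → ((x3 → x2) → ¬x4)) ∨ (x2 ∧ x5)   [eliminate →]
= ¬(¬x5 ∨ ((x3 → x2) → ¬x4)) ∨ (x2 ∧ x5)   [eliminate →]
= ¬(¬x5 ∨ ¬(x3 → x2) ∨ ¬x4) ∨ (x2 ∧ x5)   [eliminate →]
= ¬(¬x5 ∨ ¬(¬x3 ∨ x2) ∨ ¬x4) ∨ (x2 ∧ x5)   [eliminate →]
= (¬¬x5 ∧ ¬¬(¬x3 ∨ x2) ∧ ¬¬x4) ∨ (x2 ∧ x5)   [De Morgan]
= (x5 ∧ ¬¬(¬x3 ∨ x2) ∧ ¬¬x4) ∨ (x2 ∧ x5)   [double negation]
= (x5 ∧ (¬x3 ∨ x2) ∧ ¬¬x4) ∨ (x2 ∧ x5)   [double negation]
= (x5 ∧ (¬x3 ∨ x2) ∧ x4) ∨ (x2 ∧ x5)   [double negation]
= (x5 ∧ ¬x3 ∧ x4) ∨ (x5 ∧ x2 ∧ x4) ∨ (x2 ∧ x5)   [distribute ∧ over ∨]
= (x5 ∧ ¬x3 ∧ x4) ∨ (x2 ∧ x5)   [simplify]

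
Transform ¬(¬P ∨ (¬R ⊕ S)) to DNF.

¬(¬P ∨ (¬R ⊕ S))
≡ ¬(¬P ∨ (¬R ∧ ¬S) ∨ (¬¬R ∧ S))   [expand ⊕]
≡ ¬¬P ∧ ¬(¬R ∧ ¬S) ∧ ¬(¬¬R ∧ S)   [De Morgan]
≡ P ∧ ¬(¬R ∧ ¬S) ∧ ¬(¬¬R ∧ S)   [double negation]
≡ P ∧ (¬¬R ∨ ¬¬S) ∧ ¬(¬¬R ∧ S)   [De Morgan]
≡ P ∧ (R ∨ ¬¬S) ∧ ¬(¬¬R ∧ S)   [double negation]
≡ P ∧ (R ∨ S) ∧ ¬(¬¬R ∧ S)   [double negation]
≡ P ∧ (R ∨ S) ∧ (¬¬¬R ∨ ¬S)   [De Morgan]
≡ P ∧ (R ∨ S) ∧ (¬R ∨ ¬S)   [double negation]
≡ (P ∧ R ∧ ¬R) ∨ (P ∧ R ∧ ¬S) ∨ (P ∧ S ∧ ¬R) ∨ (P ∧ S ∧ ¬S)   [distribute ∧ over ∨]
≡ (P ∧ R ∧ ¬S) ∨ (P ∧ S ∧ ¬R)   [simplify]

(P ∧ R ∧ ¬S) ∨ (P ∧ S ∧ ¬R)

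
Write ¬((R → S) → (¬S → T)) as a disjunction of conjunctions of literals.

¬R ∧ ¬S ∧ ¬T

¬((R → S) → (¬S → T))
≡ ¬(¬(R → S) ∨ (¬S → T))   — eliminate →
≡ ¬(¬(¬R ∨ S) ∨ (¬S → T))   — eliminate →
≡ ¬(¬(¬R ∨ S) ∨ ¬¬S ∨ T)   — eliminate →
≡ ¬¬(¬R ∨ S) ∧ ¬¬¬S ∧ ¬T   — De Morgan
≡ (¬R ∨ S) ∧ ¬¬¬S ∧ ¬T   — double negation
≡ (¬R ∨ S) ∧ ¬S ∧ ¬T   — double negation
≡ (¬R ∧ ¬S ∧ ¬T) ∨ (S ∧ ¬S ∧ ¬T)   — distribute ∧ over ∨
≡ ¬R ∧ ¬S ∧ ¬T   — simplify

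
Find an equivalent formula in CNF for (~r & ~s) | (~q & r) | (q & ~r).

(~r | ~q) & (~s | r | q)

(~r & ~s) | (~q & r) | (q & ~r)
= (~r | ~q | q) & (~r | ~q | ~r) & (~r | r | q) & (~r | r | ~r) & (~s | ~q | q) & (~s | ~q | ~r) & (~s | r | q) & (~s | r | ~r)   (distribute | over &)
= (~r | ~q) & (~s | r | q)   (simplify)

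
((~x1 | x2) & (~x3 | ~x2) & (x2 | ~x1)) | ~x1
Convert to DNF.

(x2 & ~x3) | ~x1

((~x1 | x2) & (~x3 | ~x2) & (x2 | ~x1)) | ~x1
≡ (~x1 & ~x3 & x2) | (~x1 & ~x3 & ~x1) | (~x1 & ~x2 & x2) | (~x1 & ~x2 & ~x1) | (x2 & ~x3 & x2) | (x2 & ~x3 & ~x1) | (x2 & ~x2 & x2) | (x2 & ~x2 & ~x1) | ~x1   [distribute & over |]
≡ (x2 & ~x3) | ~x1   [simplify]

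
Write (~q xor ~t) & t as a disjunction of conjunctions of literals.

(~q xor ~t) & t
≡ ((~q & ~~t) | (~~q & ~t)) & t   [expand xor]
≡ ((~q & t) | (~~q & ~t)) & t   [double negation]
≡ ((~q & t) | (q & ~t)) & t   [double negation]
≡ (~q & t & t) | (q & ~t & t)   [distribute & over |]
≡ ~q & t   [simplify]

~q & t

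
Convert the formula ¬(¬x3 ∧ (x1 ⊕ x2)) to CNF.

¬(¬x3 ∧ (x1 ⊕ x2))
= ¬(¬x3 ∧ (x1 ∨ x2) ∧ ¬(x1 ∧ x2))   (expand ⊕)
= ¬¬x3 ∨ ¬(x1 ∨ x2) ∨ ¬¬(x1 ∧ x2)   (De Morgan)
= x3 ∨ ¬(x1 ∨ x2) ∨ ¬¬(x1 ∧ x2)   (double negation)
= x3 ∨ (¬x1 ∧ ¬x2) ∨ ¬¬(x1 ∧ x2)   (De Morgan)
= x3 ∨ (¬x1 ∧ ¬x2) ∨ (x1 ∧ x2)   (double negation)
= (x3 ∨ ¬x1 ∨ x1) ∧ (x3 ∨ ¬x1 ∨ x2) ∧ (x3 ∨ ¬x2 ∨ x1) ∧ (x3 ∨ ¬x2 ∨ x2)   (distribute ∨ over ∧)
= (x3 ∨ ¬x1 ∨ x2) ∧ (x3 ∨ ¬x2 ∨ x1)   (simplify)

(x3 ∨ ¬x1 ∨ x2) ∧ (x3 ∨ ¬x2 ∨ x1)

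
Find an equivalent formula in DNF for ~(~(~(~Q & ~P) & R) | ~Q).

Q & R

~(~(~(~Q & ~P) & R) | ~Q)
≡ ~~(~(~Q & ~P) & R) & ~~Q   (De Morgan)
≡ ~(~Q & ~P) & R & ~~Q   (double negation)
≡ (~~Q | ~~P) & R & ~~Q   (De Morgan)
≡ (Q | ~~P) & R & ~~Q   (double negation)
≡ (Q | P) & R & ~~Q   (double negation)
≡ (Q | P) & R & Q   (double negation)
≡ (Q & R & Q) | (P & R & Q)   (distribute & over |)
≡ Q & R   (simplify)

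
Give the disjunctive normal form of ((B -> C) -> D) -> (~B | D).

(C & ~D) | ~B | D

((B -> C) -> D) -> (~B | D)
⇔ ~((B -> C) -> D) | ~B | D   [eliminate ->]
⇔ ~(~(B -> C) | D) | ~B | D   [eliminate ->]
⇔ ~(~(~B | C) | D) | ~B | D   [eliminate ->]
⇔ (~~(~B | C) & ~D) | ~B | D   [De Morgan]
⇔ ((~B | C) & ~D) | ~B | D   [double negation]
⇔ (~B & ~D) | (C & ~D) | ~B | D   [distribute & over |]
⇔ (C & ~D) | ~B | D   [simplify]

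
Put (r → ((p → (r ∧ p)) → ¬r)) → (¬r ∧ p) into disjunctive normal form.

(r ∧ ¬p) ∨ (r ∧ p) ∨ (¬r ∧ p)

(r → ((p → (r ∧ p)) → ¬r)) → (¬r ∧ p)
≡ ¬(r → ((p → (r ∧ p)) → ¬r)) ∨ (¬r ∧ p)   — eliminate →
≡ ¬(¬r ∨ ((p → (r ∧ p)) → ¬r)) ∨ (¬r ∧ p)   — eliminate →
≡ ¬(¬r ∨ ¬(p → (r ∧ p)) ∨ ¬r) ∨ (¬r ∧ p)   — eliminate →
≡ ¬(¬r ∨ ¬(¬p ∨ (r ∧ p)) ∨ ¬r) ∨ (¬r ∧ p)   — eliminate →
≡ (¬¬r ∧ ¬¬(¬p ∨ (r ∧ p)) ∧ ¬¬r) ∨ (¬r ∧ p)   — De Morgan
≡ (r ∧ ¬¬(¬p ∨ (r ∧ p)) ∧ ¬¬r) ∨ (¬r ∧ p)   — double negation
≡ (r ∧ (¬p ∨ (r ∧ p)) ∧ ¬¬r) ∨ (¬r ∧ p)   — double negation
≡ (r ∧ (¬p ∨ (r ∧ p)) ∧ r) ∨ (¬r ∧ p)   — double negation
≡ (r ∧ ¬p ∧ r) ∨ (r ∧ r ∧ p ∧ r) ∨ (¬r ∧ p)   — distribute ∧ over ∨
≡ (r ∧ ¬p) ∨ (r ∧ p) ∨ (¬r ∧ p)   — simplify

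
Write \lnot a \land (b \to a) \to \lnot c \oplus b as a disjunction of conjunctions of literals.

a \lor b \land \lnot a \lor \lnot c \land \lnot b \lor c \land b

\lnot a \land (b \to a) \to \lnot c \oplus b
≡ \lnot (\lnot a \land (b \to a)) \lor (\lnot c \oplus b)   [eliminate \to]
≡ \lnot (\lnot a \land (\lnot b \lor a)) \lor (\lnot c \oplus b)   [eliminate \to]
≡ \lnot (\lnot a \land (\lnot b \lor a)) \lor \lnot c \land \lnot b \lor \lnot \lnot c \land b   [expand \oplus]
≡ \lnot \lnot a \lor \lnot (\lnot b \lor a) \lor \lnot c \land \lnot b \lor \lnot \lnot c \land b   [De Morgan]
≡ a \lor \lnot (\lnot b \lor a) \lor \lnot c \land \lnot b \lor \lnot \lnot c \land b   [double negation]
≡ a \lor \lnot \lnot b \land \lnot a \lor \lnot c \land \lnot b \lor \lnot \lnot c \land b   [De Morgan]
≡ a \lor b \land \lnot a \lor \lnot c \land \lnot b \lor \lnot \lnot c \land b   [double negation]
≡ a \lor b \land \lnot a \lor \lnot c \land \lnot b \lor c \land b   [double negation]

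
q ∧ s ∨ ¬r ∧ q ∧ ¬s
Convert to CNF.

q ∧ (s ∨ ¬r)

q ∧ s ∨ ¬r ∧ q ∧ ¬s
= (q ∨ ¬r) ∧ (q ∨ q) ∧ (q ∨ ¬s) ∧ (s ∨ ¬r) ∧ (s ∨ q) ∧ (s ∨ ¬s)   — distribute ∨ over ∧
= q ∧ (s ∨ ¬r)   — simplify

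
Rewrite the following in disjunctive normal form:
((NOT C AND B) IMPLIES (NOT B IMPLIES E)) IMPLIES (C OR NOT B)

((NOT C AND B) IMPLIES (NOT B IMPLIES E)) IMPLIES (C OR NOT B)
= NOT ((NOT C AND B) IMPLIES (NOT B IMPLIES E)) OR C OR NOT B   — eliminate IMPLIES
= NOT (NOT (NOT C AND B) OR (NOT B IMPLIES E)) OR C OR NOT B   — eliminate IMPLIES
= NOT (NOT (NOT C AND B) OR NOT NOT B OR E) OR C OR NOT B   — eliminate IMPLIES
= (NOT NOT (NOT C AND B) AND NOT NOT NOT B AND NOT E) OR C OR NOT B   — De Morgan
= (NOT C AND B AND NOT NOT NOT B AND NOT E) OR C OR NOT B   — double negation
= (NOT C AND B AND NOT B AND NOT E) OR C OR NOT B   — double negation
= C OR NOT B   — simplify

C OR NOT B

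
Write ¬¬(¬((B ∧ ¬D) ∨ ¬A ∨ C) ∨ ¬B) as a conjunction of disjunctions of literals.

¬¬(¬((B ∧ ¬D) ∨ ¬A ∨ C) ∨ ¬B)
= ¬((B ∧ ¬D) ∨ ¬A ∨ C) ∨ ¬B
= (¬(B ∧ ¬D) ∧ ¬¬A ∧ ¬C) ∨ ¬B
= ((¬B ∨ ¬¬D) ∧ ¬¬A ∧ ¬C) ∨ ¬B
= ((¬B ∨ D) ∧ ¬¬A ∧ ¬C) ∨ ¬B
= ((¬B ∨ D) ∧ A ∧ ¬C) ∨ ¬B
= (¬B ∨ D ∨ ¬B) ∧ (A ∨ ¬B) ∧ (¬C ∨ ¬B)
= (¬B ∨ D) ∧ (A ∨ ¬B) ∧ (¬C ∨ ¬B)

(¬B ∨ D) ∧ (A ∨ ¬B) ∧ (¬C ∨ ¬B)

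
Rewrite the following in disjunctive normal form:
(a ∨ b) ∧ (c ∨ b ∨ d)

(a ∧ c) ∨ (a ∧ d) ∨ b

(a ∨ b) ∧ (c ∨ b ∨ d)
≡ (a ∧ c) ∨ (a ∧ b) ∨ (a ∧ d) ∨ (b ∧ c) ∨ (b ∧ b) ∨ (b ∧ d)   [distribute ∧ over ∨]
≡ (a ∧ c) ∨ (a ∧ d) ∨ b   [simplify]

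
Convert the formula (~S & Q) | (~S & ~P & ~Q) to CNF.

~S & (Q | ~P)

(~S & Q) | (~S & ~P & ~Q)
≡ (~S | ~S) & (~S | ~P) & (~S | ~Q) & (Q | ~S) & (Q | ~P) & (Q | ~Q)
≡ ~S & (Q | ~P)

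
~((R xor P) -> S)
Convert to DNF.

~((R xor P) -> S)
≡ ~(~(R xor P) | S)   (eliminate ->)
≡ ~(~((R & ~P) | (~R & P)) | S)   (expand xor)
≡ ~~((R & ~P) | (~R & P)) & ~S   (De Morgan)
≡ ((R & ~P) | (~R & P)) & ~S   (double negation)
≡ (R & ~P & ~S) | (~R & P & ~S)   (distribute & over |)

(R & ~P & ~S) | (~R & P & ~S)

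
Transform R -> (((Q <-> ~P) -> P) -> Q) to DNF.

R -> (((Q <-> ~P) -> P) -> Q)
≡ ~R | (((Q <-> ~P) -> P) -> Q)   [eliminate ->]
≡ ~R | ~((Q <-> ~P) -> P) | Q   [eliminate ->]
≡ ~R | ~(~(Q <-> ~P) | P) | Q   [eliminate ->]
≡ ~R | ~(~((Q -> ~P) & (~P -> Q)) | P) | Q   [eliminate <->]
≡ ~R | ~(~((~Q | ~P) & (~P -> Q)) | P) | Q   [eliminate ->]
≡ ~R | ~(~((~Q | ~P) & (~~P | Q)) | P) | Q   [eliminate ->]
≡ ~R | (~~((~Q | ~P) & (~~P | Q)) & ~P) | Q   [De Morgan]
≡ ~R | ((~Q | ~P) & (~~P | Q) & ~P) | Q   [double negation]
≡ ~R | ((~Q | ~P) & (P | Q) & ~P) | Q   [double negation]
≡ ~R | (~Q & P & ~P) | (~Q & Q & ~P) | (~P & P & ~P) | (~P & Q & ~P) | Q   [distribute & over |]
≡ ~R | Q   [simplify]

~R | Q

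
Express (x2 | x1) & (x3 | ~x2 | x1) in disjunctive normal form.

(x2 & x3) | x1

(x2 | x1) & (x3 | ~x2 | x1)
≡ (x2 & x3) | (x2 & ~x2) | (x2 & x1) | (x1 & x3) | (x1 & ~x2) | (x1 & x1)   [distribute & over |]
≡ (x2 & x3) | x1   [simplify]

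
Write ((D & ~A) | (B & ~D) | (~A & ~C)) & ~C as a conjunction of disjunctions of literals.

(~A | B) & (~A | ~D) & ~C

((D & ~A) | (B & ~D) | (~A & ~C)) & ~C
≡ (D | B | ~A) & (D | B | ~C) & (D | ~D | ~A) & (D | ~D | ~C) & (~A | B | ~A) & (~A | B | ~C) & (~A | ~D | ~A) & (~A | ~D | ~C) & ~C   [distribute | over &]
≡ (~A | B) & (~A | ~D) & ~C   [simplify]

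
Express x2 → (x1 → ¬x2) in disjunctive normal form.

x2 → (x1 → ¬x2)
⇔ ¬x2 ∨ (x1 → ¬x2)   [eliminate →]
⇔ ¬x2 ∨ ¬x1 ∨ ¬x2   [eliminate →]
⇔ ¬x2 ∨ ¬x1   [simplify]

¬x2 ∨ ¬x1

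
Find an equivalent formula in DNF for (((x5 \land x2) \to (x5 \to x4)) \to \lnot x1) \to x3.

(\lnot x5 \land x1) \lor (\lnot x2 \land x1) \lor (x4 \land x1) \lor x3

(((x5 \land x2) \to (x5 \to x4)) \to \lnot x1) \to x3
≡ \lnot (((x5 \land x2) \to (x5 \to x4)) \to \lnot x1) \lor x3
≡ \lnot (\lnot ((x5 \land x2) \to (x5 \to x4)) \lor \lnot x1) \lor x3
≡ \lnot (\lnot (\lnot (x5 \land x2) \lor (x5 \to x4)) \lor \lnot x1) \lor x3
≡ \lnot (\lnot (\lnot (x5 \land x2) \lor \lnot x5 \lor x4) \lor \lnot x1) \lor x3
≡ (\lnot \lnot (\lnot (x5 \land x2) \lor \lnot x5 \lor x4) \land \lnot \lnot x1) \lor x3
≡ ((\lnot (x5 \land x2) \lor \lnot x5 \lor x4) \land \lnot \lnot x1) \lor x3
≡ ((\lnot x5 \lor \lnot x2 \lor \lnot x5 \lor x4) \land \lnot \lnot x1) \lor x3
≡ ((\lnot x5 \lor \lnot x2 \lor \lnot x5 \lor x4) \land x1) \lor x3
≡ (\lnot x5 \land x1) \lor (\lnot x2 \land x1) \lor (\lnot x5 \land x1) \lor (x4 \land x1) \lor x3
≡ (\lnot x5 \land x1) \lor (\lnot x2 \land x1) \lor (x4 \land x1) \lor x3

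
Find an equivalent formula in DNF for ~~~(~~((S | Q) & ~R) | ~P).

(~S & ~Q & P) | (R & P)

~~~(~~((S | Q) & ~R) | ~P)
≡ ~(~~((S | Q) & ~R) | ~P)   [double negation]
≡ ~~~((S | Q) & ~R) & ~~P   [De Morgan]
≡ ~((S | Q) & ~R) & ~~P   [double negation]
≡ (~(S | Q) | ~~R) & ~~P   [De Morgan]
≡ ((~S & ~Q) | ~~R) & ~~P   [De Morgan]
≡ ((~S & ~Q) | R) & ~~P   [double negation]
≡ ((~S & ~Q) | R) & P   [double negation]
≡ (~S & ~Q & P) | (R & P)   [distribute & over |]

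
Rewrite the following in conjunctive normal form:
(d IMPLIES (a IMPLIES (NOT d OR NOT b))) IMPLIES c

(d IMPLIES (a IMPLIES (NOT d OR NOT b))) IMPLIES c
≡ NOT (d IMPLIES (a IMPLIES (NOT d OR NOT b))) OR c   — eliminate IMPLIES
≡ NOT (NOT d OR (a IMPLIES (NOT d OR NOT b))) OR c   — eliminate IMPLIES
≡ NOT (NOT d OR NOT a OR NOT d OR NOT b) OR c   — eliminate IMPLIES
≡ (NOT NOT d AND NOT NOT a AND NOT NOT d AND NOT NOT b) OR c   — De Morgan
≡ (d AND NOT NOT a AND NOT NOT d AND NOT NOT b) OR c   — double negation
≡ (d AND a AND NOT NOT d AND NOT NOT b) OR c   — double negation
≡ (d AND a AND d AND NOT NOT b) OR c   — double negation
≡ (d AND a AND d AND b) OR c   — double negation
≡ (d OR c) AND (a OR c) AND (d OR c) AND (b OR c)   — distribute OR over AND
≡ (d OR c) AND (a OR c) AND (b OR c)   — simplify

(d OR c) AND (a OR c) AND (b OR c)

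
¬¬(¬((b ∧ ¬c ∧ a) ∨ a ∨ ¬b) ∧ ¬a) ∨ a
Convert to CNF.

b ∨ a

¬¬(¬((b ∧ ¬c ∧ a) ∨ a ∨ ¬b) ∧ ¬a) ∨ a
≡ (¬((b ∧ ¬c ∧ a) ∨ a ∨ ¬b) ∧ ¬a) ∨ a   (double negation)
≡ (¬(b ∧ ¬c ∧ a) ∧ ¬a ∧ ¬¬b ∧ ¬a) ∨ a   (De Morgan)
≡ ((¬b ∨ ¬¬c ∨ ¬a) ∧ ¬a ∧ ¬¬b ∧ ¬a) ∨ a   (De Morgan)
≡ ((¬b ∨ c ∨ ¬a) ∧ ¬a ∧ ¬¬b ∧ ¬a) ∨ a   (double negation)
≡ ((¬b ∨ c ∨ ¬a) ∧ ¬a ∧ b ∧ ¬a) ∨ a   (double negation)
≡ (¬b ∨ c ∨ ¬a ∨ a) ∧ (¬a ∨ a) ∧ (b ∨ a) ∧ (¬a ∨ a)   (distribute ∨ over ∧)
≡ b ∨ a   (simplify)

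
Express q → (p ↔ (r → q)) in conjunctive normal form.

q → (p ↔ (r → q))
≡ ¬q ∨ (p ↔ (r → q))   — eliminate →
≡ ¬q ∨ ((p → (r → q)) ∧ ((r → q) → p))   — eliminate ↔
≡ ¬q ∨ ((¬p ∨ (r → q)) ∧ ((r → q) → p))   — eliminate →
≡ ¬q ∨ ((¬p ∨ ¬r ∨ q) ∧ ((r → q) → p))   — eliminate →
≡ ¬q ∨ ((¬p ∨ ¬r ∨ q) ∧ (¬(r → q) ∨ p))   — eliminate →
≡ ¬q ∨ ((¬p ∨ ¬r ∨ q) ∧ (¬(¬r ∨ q) ∨ p))   — eliminate →
≡ ¬q ∨ ((¬p ∨ ¬r ∨ q) ∧ ((¬¬r ∧ ¬q) ∨ p))   — De Morgan
≡ ¬q ∨ ((¬p ∨ ¬r ∨ q) ∧ ((r ∧ ¬q) ∨ p))   — double negation
≡ (¬q ∨ ¬p ∨ ¬r ∨ q) ∧ (¬q ∨ r ∨ p) ∧ (¬q ∨ ¬q ∨ p)   — distribute ∨ over ∧
≡ ¬q ∨ p   — simplify

¬q ∨ p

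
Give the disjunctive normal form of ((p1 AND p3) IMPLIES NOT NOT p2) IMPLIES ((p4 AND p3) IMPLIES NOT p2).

NOT p4 OR NOT p3 OR NOT p2

((p1 AND p3) IMPLIES NOT NOT p2) IMPLIES ((p4 AND p3) IMPLIES NOT p2)
≡ NOT ((p1 AND p3) IMPLIES NOT NOT p2) OR ((p4 AND p3) IMPLIES NOT p2)   [eliminate IMPLIES]
≡ NOT (NOT (p1 AND p3) OR NOT NOT p2) OR ((p4 AND p3) IMPLIES NOT p2)   [eliminate IMPLIES]
≡ NOT (NOT (p1 AND p3) OR NOT NOT p2) OR NOT (p4 AND p3) OR NOT p2   [eliminate IMPLIES]
≡ (NOT NOT (p1 AND p3) AND NOT NOT NOT p2) OR NOT (p4 AND p3) OR NOT p2   [De Morgan]
≡ (p1 AND p3 AND NOT NOT NOT p2) OR NOT (p4 AND p3) OR NOT p2   [double negation]
≡ (p1 AND p3 AND NOT p2) OR NOT (p4 AND p3) OR NOT p2   [double negation]
≡ (p1 AND p3 AND NOT p2) OR NOT p4 OR NOT p3 OR NOT p2   [De Morgan]
≡ NOT p4 OR NOT p3 OR NOT p2   [simplify]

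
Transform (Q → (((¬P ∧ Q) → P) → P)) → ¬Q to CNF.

(P ∨ ¬Q) ∧ (¬P ∨ ¬Q)

(Q → (((¬P ∧ Q) → P) → P)) → ¬Q
= ¬(Q → (((¬P ∧ Q) → P) → P)) ∨ ¬Q   (eliminate →)
= ¬(¬Q ∨ (((¬P ∧ Q) → P) → P)) ∨ ¬Q   (eliminate →)
= ¬(¬Q ∨ ¬((¬P ∧ Q) → P) ∨ P) ∨ ¬Q   (eliminate →)
= ¬(¬Q ∨ ¬(¬(¬P ∧ Q) ∨ P) ∨ P) ∨ ¬Q   (eliminate →)
= (¬¬Q ∧ ¬¬(¬(¬P ∧ Q) ∨ P) ∧ ¬P) ∨ ¬Q   (De Morgan)
= (Q ∧ ¬¬(¬(¬P ∧ Q) ∨ P) ∧ ¬P) ∨ ¬Q   (double negation)
= (Q ∧ (¬(¬P ∧ Q) ∨ P) ∧ ¬P) ∨ ¬Q   (double negation)
= (Q ∧ (¬¬P ∨ ¬Q ∨ P) ∧ ¬P) ∨ ¬Q   (De Morgan)
= (Q ∧ (P ∨ ¬Q ∨ P) ∧ ¬P) ∨ ¬Q   (double negation)
= (Q ∨ ¬Q) ∧ (P ∨ ¬Q ∨ P ∨ ¬Q) ∧ (¬P ∨ ¬Q)   (distribute ∨ over ∧)
= (P ∨ ¬Q) ∧ (¬P ∨ ¬Q)   (simplify)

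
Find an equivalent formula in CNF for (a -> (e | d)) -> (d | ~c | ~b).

(a -> (e | d)) -> (d | ~c | ~b)
≡ ~(a -> (e | d)) | d | ~c | ~b   [eliminate ->]
≡ ~(~a | e | d) | d | ~c | ~b   [eliminate ->]
≡ (~~a & ~e & ~d) | d | ~c | ~b   [De Morgan]
≡ (a & ~e & ~d) | d | ~c | ~b   [double negation]
≡ (a | d | ~c | ~b) & (~e | d | ~c | ~b) & (~d | d | ~c | ~b)   [distribute | over &]
≡ (a | d | ~c | ~b) & (~e | d | ~c | ~b)   [simplify]

(a | d | ~c | ~b) & (~e | d | ~c | ~b)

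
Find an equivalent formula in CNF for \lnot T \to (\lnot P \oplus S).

(T \lor \lnot P \lor S) \land (T \lor P \lor \lnot S)

\lnot T \to (\lnot P \oplus S)
≡ \lnot \lnot T \lor (\lnot P \oplus S)   (eliminate \to)
≡ \lnot \lnot T \lor ((\lnot P \lor S) \land \lnot (\lnot P \land S))   (expand \oplus)
≡ T \lor ((\lnot P \lor S) \land \lnot (\lnot P \land S))   (double negation)
≡ T \lor ((\lnot P \lor S) \land (\lnot \lnot P \lor \lnot S))   (De Morgan)
≡ T \lor ((\lnot P \lor S) \land (P \lor \lnot S))   (double negation)
≡ (T \lor \lnot P \lor S) \land (T \lor P \lor \lnot S)   (distribute \lor over \land)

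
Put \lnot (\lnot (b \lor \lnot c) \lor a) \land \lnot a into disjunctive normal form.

\lnot (\lnot (b \lor \lnot c) \lor a) \land \lnot a
≡ \lnot \lnot (b \lor \lnot c) \land \lnot a \land \lnot a   [De Morgan]
≡ (b \lor \lnot c) \land \lnot a \land \lnot a   [double negation]
≡ (b \land \lnot a \land \lnot a) \lor (\lnot c \land \lnot a \land \lnot a)   [distribute \land over \lor]
≡ (b \land \lnot a) \lor (\lnot c \land \lnot a)   [simplify]

(b \land \lnot a) \lor (\lnot c \land \lnot a)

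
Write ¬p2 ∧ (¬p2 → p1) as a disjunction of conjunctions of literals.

¬p2 ∧ (¬p2 → p1)
⇔ ¬p2 ∧ (¬¬p2 ∨ p1)   [eliminate →]
⇔ ¬p2 ∧ (p2 ∨ p1)   [double negation]
⇔ (¬p2 ∧ p2) ∨ (¬p2 ∧ p1)   [distribute ∧ over ∨]
⇔ ¬p2 ∧ p1   [simplify]

¬p2 ∧ p1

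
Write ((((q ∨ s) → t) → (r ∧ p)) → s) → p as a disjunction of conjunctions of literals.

(q ∧ ¬t ∧ ¬s) ∨ p

((((q ∨ s) → t) → (r ∧ p)) → s) → p
⇔ ¬((((q ∨ s) → t) → (r ∧ p)) → s) ∨ p   [eliminate →]
⇔ ¬(¬(((q ∨ s) → t) → (r ∧ p)) ∨ s) ∨ p   [eliminate →]
⇔ ¬(¬(¬((q ∨ s) → t) ∨ (r ∧ p)) ∨ s) ∨ p   [eliminate →]
⇔ ¬(¬(¬(¬(q ∨ s) ∨ t) ∨ (r ∧ p)) ∨ s) ∨ p   [eliminate →]
⇔ (¬¬(¬(¬(q ∨ s) ∨ t) ∨ (r ∧ p)) ∧ ¬s) ∨ p   [De Morgan]
⇔ ((¬(¬(q ∨ s) ∨ t) ∨ (r ∧ p)) ∧ ¬s) ∨ p   [double negation]
⇔ (((¬¬(q ∨ s) ∧ ¬t) ∨ (r ∧ p)) ∧ ¬s) ∨ p   [De Morgan]
⇔ ((((q ∨ s) ∧ ¬t) ∨ (r ∧ p)) ∧ ¬s) ∨ p   [double negation]
⇔ (q ∧ ¬t ∧ ¬s) ∨ (s ∧ ¬t ∧ ¬s) ∨ (r ∧ p ∧ ¬s) ∨ p   [distribute ∧ over ∨]
⇔ (q ∧ ¬t ∧ ¬s) ∨ p   [simplify]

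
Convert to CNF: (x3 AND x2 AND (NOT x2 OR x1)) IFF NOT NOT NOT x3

(NOT x3 OR NOT x2 OR NOT x1) AND x3

(x3 AND x2 AND (NOT x2 OR x1)) IFF NOT NOT NOT x3
≡ ((x3 AND x2 AND (NOT x2 OR x1)) IMPLIES NOT NOT NOT x3) AND (NOT NOT NOT x3 IMPLIES (x3 AND x2 AND (NOT x2 OR x1)))   [eliminate IFF]
≡ (NOT (x3 AND x2 AND (NOT x2 OR x1)) OR NOT NOT NOT x3) AND (NOT NOT NOT x3 IMPLIES (x3 AND x2 AND (NOT x2 OR x1)))   [eliminate IMPLIES]
≡ (NOT (x3 AND x2 AND (NOT x2 OR x1)) OR NOT NOT NOT x3) AND (NOT NOT NOT NOT x3 OR (x3 AND x2 AND (NOT x2 OR x1)))   [eliminate IMPLIES]
≡ (NOT x3 OR NOT x2 OR NOT (NOT x2 OR x1) OR NOT NOT NOT x3) AND (NOT NOT NOT NOT x3 OR (x3 AND x2 AND (NOT x2 OR x1)))   [De Morgan]
≡ (NOT x3 OR NOT x2 OR (NOT NOT x2 AND NOT x1) OR NOT NOT NOT x3) AND (NOT NOT NOT NOT x3 OR (x3 AND x2 AND (NOT x2 OR x1)))   [De Morgan]
≡ (NOT x3 OR NOT x2 OR (x2 AND NOT x1) OR NOT NOT NOT x3) AND (NOT NOT NOT NOT x3 OR (x3 AND x2 AND (NOT x2 OR x1)))   [double negation]
≡ (NOT x3 OR NOT x2 OR (x2 AND NOT x1) OR NOT x3) AND (NOT NOT NOT NOT x3 OR (x3 AND x2 AND (NOT x2 OR x1)))   [double negation]
≡ (NOT x3 OR NOT x2 OR (x2 AND NOT x1) OR NOT x3) AND (NOT NOT x3 OR (x3 AND x2 AND (NOT x2 OR x1)))   [double negation]
≡ (NOT x3 OR NOT x2 OR (x2 AND NOT x1) OR NOT x3) AND (x3 OR (x3 AND x2 AND (NOT x2 OR x1)))   [double negation]
≡ (NOT x3 OR NOT x2 OR x2 OR NOT x3) AND (NOT x3 OR NOT x2 OR NOT x1 OR NOT x3) AND (x3 OR x3) AND (x3 OR x2) AND (x3 OR NOT x2 OR x1)   [distribute OR over AND]
≡ (NOT x3 OR NOT x2 OR NOT x1) AND x3   [simplify]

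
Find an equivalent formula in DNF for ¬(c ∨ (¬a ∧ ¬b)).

(¬c ∧ a) ∨ (¬c ∧ b)

¬(c ∨ (¬a ∧ ¬b))
≡ ¬c ∧ ¬(¬a ∧ ¬b)   [De Morgan]
≡ ¬c ∧ (¬¬a ∨ ¬¬b)   [De Morgan]
≡ ¬c ∧ (a ∨ ¬¬b)   [double negation]
≡ ¬c ∧ (a ∨ b)   [double negation]
≡ (¬c ∧ a) ∨ (¬c ∧ b)   [distribute ∧ over ∨]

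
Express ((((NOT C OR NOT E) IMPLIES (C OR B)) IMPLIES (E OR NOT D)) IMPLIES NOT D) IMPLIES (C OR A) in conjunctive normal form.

((((NOT C OR NOT E) IMPLIES (C OR B)) IMPLIES (E OR NOT D)) IMPLIES NOT D) IMPLIES (C OR A)
= NOT ((((NOT C OR NOT E) IMPLIES (C OR B)) IMPLIES (E OR NOT D)) IMPLIES NOT D) OR C OR A   — eliminate IMPLIES
= NOT (NOT (((NOT C OR NOT E) IMPLIES (C OR B)) IMPLIES (E OR NOT D)) OR NOT D) OR C OR A   — eliminate IMPLIES
= NOT (NOT (NOT ((NOT C OR NOT E) IMPLIES (C OR B)) OR E OR NOT D) OR NOT D) OR C OR A   — eliminate IMPLIES
= NOT (NOT (NOT (NOT (NOT C OR NOT E) OR C OR B) OR E OR NOT D) OR NOT D) OR C OR A   — eliminate IMPLIES
= (NOT NOT (NOT (NOT (NOT C OR NOT E) OR C OR B) OR E OR NOT D) AND NOT NOT D) OR C OR A   — De Morgan
= ((NOT (NOT (NOT C OR NOT E) OR C OR B) OR E OR NOT D) AND NOT NOT D) OR C OR A   — double negation
= (((NOT NOT (NOT C OR NOT E) AND NOT C AND NOT B) OR E OR NOT D) AND NOT NOT D) OR C OR A   — De Morgan
= ((((NOT C OR NOT E) AND NOT C AND NOT B) OR E OR NOT D) AND NOT NOT D) OR C OR A   — double negation
= ((((NOT C OR NOT E) AND NOT C AND NOT B) OR E OR NOT D) AND D) OR C OR A   — double negation
= (NOT C OR NOT E OR E OR NOT D OR C OR A) AND (NOT C OR E OR NOT D OR C OR A) AND (NOT B OR E OR NOT D OR C OR A) AND (D OR C OR A)   — distribute OR over AND
= (NOT B OR E OR NOT D OR C OR A) AND (D OR C OR A)   — simplify

(NOT B OR E OR NOT D OR C OR A) AND (D OR C OR A)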